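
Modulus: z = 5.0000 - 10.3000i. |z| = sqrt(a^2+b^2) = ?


|z| = sqrt(5^2 + (-10.3)^2) = sqrt(25 + 106.09) = sqrt(131.09) = 11.4495

|z| = 11.4495


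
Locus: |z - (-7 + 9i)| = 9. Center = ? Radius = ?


|z - z0| = r is a circle with center z0 and radius r.
Center = (-7, 9), radius = 9

Circle with center (-7, 9) and radius 9


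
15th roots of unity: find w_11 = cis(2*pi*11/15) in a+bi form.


Angle = 360*11/15 = 264°
a = cos(264°) = -0.1045
b = sin(264°) = -0.9945

-0.1045 - 0.9945i


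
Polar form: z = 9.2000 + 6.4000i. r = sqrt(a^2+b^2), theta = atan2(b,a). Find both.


r = sqrt(84.64+40.96) = sqrt(125.6) = 11.2071
theta = atan2(6.4, 9.2) = 34.8245 degrees

r = 11.2071, theta = 34.8245 degrees


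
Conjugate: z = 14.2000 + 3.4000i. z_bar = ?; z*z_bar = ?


z_bar = 14.2000 - 3.4000i
z*z_bar = 14.2^2 + 3.4^2 = 201.64 + 11.56 = 213.2

z_bar = 14.2000 - 3.4000i, z*z_bar = 213.2


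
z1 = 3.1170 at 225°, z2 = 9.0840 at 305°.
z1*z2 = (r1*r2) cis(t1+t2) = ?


r = 3.1170 * 9.0840 = 28.3148
theta = 225° + 305° = 530° = 170° (mod 360)

28.3148 cis(170°)


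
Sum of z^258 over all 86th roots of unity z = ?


The roots are w_k = w^k with w = e^(2*pi*i/86), and (w^k)^258 = (w^258)^k.
So S = 1 + u + u^2 + ... + u^(85) with u = w^258.
258 = 3*86 + 0, so 258 is a multiple of 86 and u = (w^86)^3 = 1.
Every one of the 86 terms equals 1: S = 86

S = 86


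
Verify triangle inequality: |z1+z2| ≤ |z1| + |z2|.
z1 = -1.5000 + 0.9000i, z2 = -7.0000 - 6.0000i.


|z1| = sqrt((-1.5)^2 + 0.9^2) = sqrt(3.06) = 1.7493
|z2| = sqrt((-7)^2 + (-6)^2) = sqrt(85) = 9.2195
z1+z2 = -8.5000 - 5.1000i
|z1+z2| = sqrt(98.26) = 9.9126
|z1|+|z2| = 1.7493 + 9.2195 = 10.9688

|z1+z2| = 9.9126 ≤ |z1|+|z2| = 10.9688 (verified)


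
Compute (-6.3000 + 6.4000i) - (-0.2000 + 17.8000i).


Real: -6.3 + 0.2 = -6.1
Imag: 6.4 - 17.8 = -11.4

-6.1000 - 11.4000i


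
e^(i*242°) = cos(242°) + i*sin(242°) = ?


cos(242°) = -0.4695
sin(242°) = -0.8829

e^(i*242°) = -0.4695 - 0.8829i


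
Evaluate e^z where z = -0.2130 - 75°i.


e^-0.2130 = 0.8082
cos(-75°) = 0.2588
sin(-75°) = -0.9659
Real = 0.8082*0.2588 = 0.2092
Imag = 0.8082*(-0.9659) = -0.7806

0.2092 - 0.7806i


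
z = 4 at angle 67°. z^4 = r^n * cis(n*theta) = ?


r^4 = 4^4 = 256
n*theta = 4*67° = 268° = 268° (mod 360)
a = 256*cos(268°) = -8.9343
b = 256*sin(268°) = -255.8441

256 cis(268°) = -8.9343 - 255.8441i


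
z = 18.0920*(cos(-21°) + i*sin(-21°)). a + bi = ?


a = 18.0920*cos(-21°) = 18.0920*0.93358 = 16.8903
b = 18.0920*sin(-21°) = 18.0920*(-0.35837) = -6.4836

16.8903 - 6.4836i


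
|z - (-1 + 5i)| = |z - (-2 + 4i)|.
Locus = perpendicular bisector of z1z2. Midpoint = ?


Equal distances means the locus is the perpendicular bisector of z1 and z2.
Midpoint = ((-1+(-2))/2, (5+4)/2) = (-1.5000, 4.5000)

Perpendicular bisector through (-1.5000, 4.5000)


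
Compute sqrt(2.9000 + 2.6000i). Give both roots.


|z| = sqrt(8.41+6.76) = 3.8949
sqrt((|z|+a)/2) = sqrt((3.8949+2.9)/2) = sqrt(3.3974) = 1.8432
sqrt((|z|-a)/2) = sqrt((3.8949-2.9)/2) = sqrt(0.4974) = 0.7053

±(1.8432 + 0.7053i) i.e. 1.8432 + 0.7053i and -1.8432 - 0.7053i


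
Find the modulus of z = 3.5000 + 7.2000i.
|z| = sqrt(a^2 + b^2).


|z| = sqrt(3.5^2 + 7.2^2) = sqrt(12.25 + 51.84) = sqrt(64.09) = 8.0056

|z| = 8.0056


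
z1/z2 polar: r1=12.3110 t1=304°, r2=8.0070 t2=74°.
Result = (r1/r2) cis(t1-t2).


r = 12.3110 / 8.0070 = 1.5375
theta = 304° - 74° = 230° = 230° (mod 360)

1.5375 cis(230°)


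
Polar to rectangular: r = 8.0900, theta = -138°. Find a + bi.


a = 8.0900*cos(-138°) = 8.0900*(-0.74314) = -6.0120
b = 8.0900*sin(-138°) = 8.0900*(-0.66913) = -5.4133

-6.0120 - 5.4133i


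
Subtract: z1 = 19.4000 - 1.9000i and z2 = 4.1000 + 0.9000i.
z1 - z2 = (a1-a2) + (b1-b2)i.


Real: 19.4 - 4.1 = 15.3
Imag: -1.9 - 0.9 = -2.8

15.3000 - 2.8000i


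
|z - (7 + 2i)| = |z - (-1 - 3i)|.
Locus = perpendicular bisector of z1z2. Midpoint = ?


Equal distances means the locus is the perpendicular bisector of z1 and z2.
Midpoint = ((7+(-1))/2, (2+(-3))/2) = (3.0000, -0.5000)

Perpendicular bisector through (3.0000, -0.5000)


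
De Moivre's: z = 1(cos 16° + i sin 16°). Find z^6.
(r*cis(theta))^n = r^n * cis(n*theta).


r^6 = 1^6 = 1
n*theta = 6*16° = 96° = 96° (mod 360)
a = 1*cos(96°) = -0.1045
b = 1*sin(96°) = 0.9945

1 cis(96°) = -0.1045 + 0.9945i


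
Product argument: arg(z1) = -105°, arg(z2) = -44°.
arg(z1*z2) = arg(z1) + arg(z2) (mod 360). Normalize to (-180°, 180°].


arg(z1*z2) = -105° - 44° = -149°
Normalized to (-180°, 180°]: -149°

-149°


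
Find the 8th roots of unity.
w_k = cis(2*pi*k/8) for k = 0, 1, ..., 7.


The 8th roots of unity are cis(360k/8°) for k=0..7
Angle step = 360/8 = 45°
Primitive root: cis(45°)
Primitive root = 0.7071 + 0.7071i

8 roots at angles: 0°, 45°, 90°, 135°, 180°, 225°, 270°, 315°


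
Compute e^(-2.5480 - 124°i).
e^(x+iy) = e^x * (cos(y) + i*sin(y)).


e^-2.5480 = 0.07824
cos(-124°) = -0.5592
sin(-124°) = -0.829
Real = 0.07824*(-0.5592) = -0.0438
Imag = 0.07824*(-0.829) = -0.0649

-0.0438 - 0.0649i


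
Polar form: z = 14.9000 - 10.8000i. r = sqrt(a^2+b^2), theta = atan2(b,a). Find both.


r = sqrt(222.01+116.64) = sqrt(338.65) = 18.4024
theta = atan2(-10.8, 14.9) = -35.9358 degrees

r = 18.4024, theta = -35.9358 degrees


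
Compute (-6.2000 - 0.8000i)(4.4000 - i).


Real = -6.2*4.4 - (-0.8)*(-1) = -27.28 - 0.8 = -28.08
Imag = -6.2*(-1) + 4.4*(-0.8) = 6.2 - (3.52) = 2.68

-28.0800 + 2.6800i


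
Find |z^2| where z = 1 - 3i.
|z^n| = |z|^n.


|z| = sqrt(1+9) = sqrt(10) = 3.1623
|z^2| = |z|^2 = (sqrt(10))^2 = 10

|z^2| = 10


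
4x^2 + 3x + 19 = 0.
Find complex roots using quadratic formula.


disc = 3^2 - 4*4*19 = 9 - 304 = -295
sqrt(|disc|) = sqrt(295) = 17.1756
Real part = -3/(2*4) = -0.3750
Imag part = 17.1756/(2*4) = 2.1469

-0.3750 ± 2.1469i


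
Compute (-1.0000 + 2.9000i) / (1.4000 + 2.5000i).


Conjugate of z2 = 1.4000 - 2.5000i
Numerator: (-1.0000 + 2.9000i)(1.4000 - 2.5000i) = 5.8500 + 6.5600i
Denominator: 1.4^2 + 2.5^2 = 8.21
Result = (5.8500 + 6.5600i)/8.21

0.7125 + 0.7990i


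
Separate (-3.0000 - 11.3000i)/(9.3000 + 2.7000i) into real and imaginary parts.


Multiply by conjugate: (-3.0000 - 11.3000i)(9.3000 - 2.7000i) / (9.3^2 + 2.7^2)
Numerator real = -3*9.3 - (11.3)*2.7 = -58.41
Numerator imag = -11.3*9.3 - (-3)*2.7 = -96.99
Denominator = 93.78
Re(z) = -58.41/93.78 = -0.6228
Im(z) = -96.99/93.78 = -1.0342

Re(z) = -0.6228, Im(z) = -1.0342


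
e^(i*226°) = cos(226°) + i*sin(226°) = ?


cos(226°) = -0.6947
sin(226°) = -0.7193

e^(i*226°) = -0.6947 - 0.7193i


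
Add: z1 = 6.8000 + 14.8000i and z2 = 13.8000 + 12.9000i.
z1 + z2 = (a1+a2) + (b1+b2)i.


Real: 6.8 + 13.8 = 20.6
Imag: 14.8 + 12.9 = 27.7

20.6000 + 27.7000i


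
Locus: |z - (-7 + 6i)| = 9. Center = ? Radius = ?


|z - z0| = r is a circle with center z0 and radius r.
Center = (-7, 6), radius = 9

Circle with center (-7, 6) and radius 9


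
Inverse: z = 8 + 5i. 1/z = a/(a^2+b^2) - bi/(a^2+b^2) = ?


|z|^2 = 64+25 = 89
1/z = (8 - 5i)/89

1/z = 0.0899 - 0.0562i


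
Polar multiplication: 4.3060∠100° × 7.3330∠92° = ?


r = 4.3060 * 7.3330 = 31.5759
theta = 100° + 92° = 192° = 192° (mod 360)

31.5759 cis(192°)


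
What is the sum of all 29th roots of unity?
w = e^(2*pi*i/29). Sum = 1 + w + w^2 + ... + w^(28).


The sum of all 29th roots of unity is 0.
Geometric series: (1 - w^29)/(1 - w) = (1-1)/(1-w) = 0 since w^29 = 1, w ≠ 1.
Alternatively: coefficient of z^28 in z^29 - 1 is 0.

0


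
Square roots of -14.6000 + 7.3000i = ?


|z| = sqrt(213.16+53.29) = 16.3233
sqrt((|z|+a)/2) = sqrt((16.3233+(-14.6))/2) = sqrt(0.8616) = 0.9283
sqrt((|z|-a)/2) = sqrt((16.3233-(-14.6))/2) = sqrt(15.4616) = 3.9321

±(0.9283 + 3.9321i) i.e. 0.9283 + 3.9321i and -0.9283 - 3.9321i


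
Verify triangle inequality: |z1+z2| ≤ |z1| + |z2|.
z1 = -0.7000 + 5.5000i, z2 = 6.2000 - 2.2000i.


|z1| = sqrt((-0.7)^2 + 5.5^2) = sqrt(30.74) = 5.5444
|z2| = sqrt(6.2^2 + (-2.2)^2) = sqrt(43.28) = 6.5788
z1+z2 = 5.5000 + 3.3000i
|z1+z2| = sqrt(41.14) = 6.4140
|z1|+|z2| = 5.5444 + 6.5788 = 12.1232

|z1+z2| = 6.4140 ≤ |z1|+|z2| = 12.1232 (verified)


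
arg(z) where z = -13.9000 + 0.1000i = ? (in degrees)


Re = -13.9, Im = 0.1
arg = atan2(0.1, -13.9) = 179.5878 degrees

arg(z) = 179.5878 degrees


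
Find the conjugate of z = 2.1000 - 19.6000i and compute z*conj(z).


z_bar = 2.1000 + 19.6000i
z*z_bar = 2.1^2 + (-19.6)^2 = 4.41 + 384.16 = 388.57

z_bar = 2.1000 + 19.6000i, z*z_bar = 388.57


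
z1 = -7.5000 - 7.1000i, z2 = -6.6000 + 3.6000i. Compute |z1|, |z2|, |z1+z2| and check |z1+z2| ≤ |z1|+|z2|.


|z1| = sqrt((-7.5)^2 + (-7.1)^2) = sqrt(106.66) = 10.3276
|z2| = sqrt((-6.6)^2 + 3.6^2) = sqrt(56.52) = 7.5180
z1+z2 = -14.1000 - 3.5000i
|z1+z2| = sqrt(211.06) = 14.5279
|z1|+|z2| = 10.3276 + 7.5180 = 17.8456

|z1+z2| = 14.5279 ≤ |z1|+|z2| = 17.8456 (verified)


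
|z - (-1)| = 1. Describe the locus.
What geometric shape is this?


|z - z0| = r is a circle with center z0 and radius r.
Center = (-1, 0), radius = 1

Circle with center (-1, 0) and radius 1


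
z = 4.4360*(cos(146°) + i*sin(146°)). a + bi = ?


a = 4.4360*cos(146°) = 4.4360*(-0.82904) = -3.6776
b = 4.4360*sin(146°) = 4.4360*0.5592 = 2.4806

-3.6776 + 2.4806i


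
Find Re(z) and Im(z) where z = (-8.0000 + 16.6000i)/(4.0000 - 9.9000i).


Multiply by conjugate: (-8.0000 + 16.6000i)(4.0000 + 9.9000i) / (4^2 + (-9.9)^2)
Numerator real = -8*4 + 16.6*(-9.9) = -196.34
Numerator imag = 16.6*4 - (-8)*(-9.9) = -12.8
Denominator = 114.01
Re(z) = -196.34/114.01 = -1.7221
Im(z) = -12.8/114.01 = -0.1123

Re(z) = -1.7221, Im(z) = -0.1123


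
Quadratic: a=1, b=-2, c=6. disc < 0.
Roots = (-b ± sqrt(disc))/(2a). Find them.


disc = (-2)^2 - 4*1*6 = 4 - 24 = -20
sqrt(|disc|) = sqrt(20) = 4.4721
Real part = 2/(2*1) = 1.0000
Imag part = 4.4721/(2*1) = 2.2361

1.0000 ± 2.2361i


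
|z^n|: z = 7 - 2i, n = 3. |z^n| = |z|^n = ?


|z| = sqrt(49+4) = sqrt(53) = 7.2801
|z^3| = |z|^3 = (sqrt(53))^3 = 53*sqrt(53)

|z^3| = 53*sqrt(53) ≈ 385.8458


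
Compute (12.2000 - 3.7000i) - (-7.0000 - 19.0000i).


Real: 12.2 + 7 = 19.2
Imag: -3.7 + 19 = 15.3

19.2000 + 15.3000i


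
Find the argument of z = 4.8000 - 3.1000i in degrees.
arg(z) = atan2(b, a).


Re = 4.8, Im = -3.1
arg = atan2(-3.1, 4.8) = -32.8557 degrees

arg(z) = -32.8557 degrees


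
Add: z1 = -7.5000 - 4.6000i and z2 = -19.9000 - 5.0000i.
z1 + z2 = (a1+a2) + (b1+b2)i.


Real: -7.5 - 19.9 = -27.4
Imag: -4.6 - 5 = -9.6

-27.4000 - 9.6000i


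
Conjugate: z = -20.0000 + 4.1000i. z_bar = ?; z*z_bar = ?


z_bar = -20.0000 - 4.1000i
z*z_bar = (-20)^2 + 4.1^2 = 400 + 16.81 = 416.81

z_bar = -20.0000 - 4.1000i, z*z_bar = 416.81


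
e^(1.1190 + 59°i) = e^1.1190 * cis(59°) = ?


e^1.1190 = 3.0618
cos(59°) = 0.51504
sin(59°) = 0.85717
Real = 3.0618*0.51504 = 1.5769
Imag = 3.0618*0.85717 = 2.6245

1.5769 + 2.6245i


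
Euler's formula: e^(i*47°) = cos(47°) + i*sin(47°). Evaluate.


cos(47°) = 0.6820
sin(47°) = 0.7314

e^(i*47°) = 0.6820 + 0.7314i


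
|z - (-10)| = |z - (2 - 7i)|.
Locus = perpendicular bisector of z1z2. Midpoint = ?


Equal distances means the locus is the perpendicular bisector of z1 and z2.
Midpoint = ((-10+2)/2, (0+(-7))/2) = (-4.0000, -3.5000)

Perpendicular bisector through (-4.0000, -3.5000)


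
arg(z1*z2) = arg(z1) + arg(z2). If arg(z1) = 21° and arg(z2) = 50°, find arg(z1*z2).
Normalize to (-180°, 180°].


arg(z1*z2) = 21° + 50° = 71°
Normalized to (-180°, 180°]: 71°

71°


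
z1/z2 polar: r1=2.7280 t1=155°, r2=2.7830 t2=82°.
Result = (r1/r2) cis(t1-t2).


r = 2.7280 / 2.7830 = 0.9802
theta = 155° - 82° = 73° = 73° (mod 360)

0.9802 cis(73°)


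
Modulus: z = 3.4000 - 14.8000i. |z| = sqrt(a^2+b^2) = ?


|z| = sqrt(3.4^2 + (-14.8)^2) = sqrt(11.56 + 219.04) = sqrt(230.6) = 15.1855

|z| = 15.1855


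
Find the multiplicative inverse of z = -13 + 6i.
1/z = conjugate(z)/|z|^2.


|z|^2 = 169+36 = 205
1/z = (-13 - 6i)/205

1/z = -0.0634 - 0.0293i


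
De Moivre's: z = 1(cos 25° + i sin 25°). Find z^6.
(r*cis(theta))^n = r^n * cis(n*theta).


r^6 = 1^6 = 1
n*theta = 6*25° = 150° = 150° (mod 360)
a = 1*cos(150°) = -0.8660
b = 1*sin(150°) = 0.5000

1 cis(150°) = -0.8660 + 0.5000i


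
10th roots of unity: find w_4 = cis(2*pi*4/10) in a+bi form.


Angle = 360*4/10 = 144°
a = cos(144°) = -0.8090
b = sin(144°) = 0.5878

-0.8090 + 0.5878i


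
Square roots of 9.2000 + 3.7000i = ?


|z| = sqrt(84.64+13.69) = 9.9161
sqrt((|z|+a)/2) = sqrt((9.9161+9.2)/2) = sqrt(9.5581) = 3.0916
sqrt((|z|-a)/2) = sqrt((9.9161-9.2)/2) = sqrt(0.3581) = 0.5984

±(3.0916 + 0.5984i) i.e. 3.0916 + 0.5984i and -3.0916 - 0.5984i


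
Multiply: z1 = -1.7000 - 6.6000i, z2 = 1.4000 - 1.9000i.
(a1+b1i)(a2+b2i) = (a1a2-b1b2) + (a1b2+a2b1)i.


Real = -1.7*1.4 - (-6.6)*(-1.9) = -2.38 - 12.54 = -14.92
Imag = -1.7*(-1.9) + 1.4*(-6.6) = 3.23 - (9.24) = -6.01

-14.9200 - 6.0100i


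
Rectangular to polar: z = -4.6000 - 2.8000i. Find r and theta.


r = sqrt(21.16+7.84) = sqrt(29) = 5.3852
theta = atan2(-2.8, -4.6) = -148.6713 degrees

r = 5.3852, theta = -148.6713 degrees


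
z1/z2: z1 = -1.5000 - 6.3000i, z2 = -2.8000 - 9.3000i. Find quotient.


Conjugate of z2 = -2.8000 + 9.3000i
Numerator: (-1.5000 - 6.3000i)(-2.8000 + 9.3000i) = 62.7900 + 3.6900i
Denominator: (-2.8)^2 + (-9.3)^2 = 94.33
Result = (62.7900 + 3.6900i)/94.33

0.6656 + 0.0391i


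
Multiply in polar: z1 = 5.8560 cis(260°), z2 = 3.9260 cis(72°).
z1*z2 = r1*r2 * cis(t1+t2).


r = 5.8560 * 3.9260 = 22.9907
theta = 260° + 72° = 332° = 332° (mod 360)

22.9907 cis(332°)


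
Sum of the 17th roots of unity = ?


The sum of all 17th roots of unity is 0.
Geometric series: (1 - w^17)/(1 - w) = (1-1)/(1-w) = 0 since w^17 = 1, w ≠ 1.
Alternatively: coefficient of z^16 in z^17 - 1 is 0.

0


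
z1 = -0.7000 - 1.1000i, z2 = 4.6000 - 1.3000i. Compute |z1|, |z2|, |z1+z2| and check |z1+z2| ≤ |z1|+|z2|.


|z1| = sqrt((-0.7)^2 + (-1.1)^2) = sqrt(1.7) = 1.3038
|z2| = sqrt(4.6^2 + (-1.3)^2) = sqrt(22.85) = 4.7802
z1+z2 = 3.9000 - 2.4000i
|z1+z2| = sqrt(20.97) = 4.5793
|z1|+|z2| = 1.3038 + 4.7802 = 6.0840

|z1+z2| = 4.5793 ≤ |z1|+|z2| = 6.0840 (verified)


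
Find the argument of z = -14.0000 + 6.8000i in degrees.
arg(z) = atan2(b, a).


Re = -14, Im = 6.8
arg = atan2(6.8, -14) = 154.0935 degrees

arg(z) = 154.0935 degrees


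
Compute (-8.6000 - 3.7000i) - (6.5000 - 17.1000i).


Real: -8.6 - 6.5 = -15.1
Imag: -3.7 + 17.1 = 13.4

-15.1000 + 13.4000i


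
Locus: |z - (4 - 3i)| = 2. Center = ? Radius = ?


|z - z0| = r is a circle with center z0 and radius r.
Center = (4, -3), radius = 2

Circle with center (4, -3) and radius 2


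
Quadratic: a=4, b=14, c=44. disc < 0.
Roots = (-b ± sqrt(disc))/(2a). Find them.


disc = 14^2 - 4*4*44 = 196 - 704 = -508
sqrt(|disc|) = sqrt(508) = 22.5389
Real part = -14/(2*4) = -1.7500
Imag part = 22.5389/(2*4) = 2.8174

-1.7500 ± 2.8174i


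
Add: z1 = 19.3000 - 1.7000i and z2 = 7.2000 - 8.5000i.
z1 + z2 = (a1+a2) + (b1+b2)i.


Real: 19.3 + 7.2 = 26.5
Imag: -1.7 - 8.5 = -10.2

26.5000 - 10.2000i


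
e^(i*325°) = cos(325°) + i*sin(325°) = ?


cos(325°) = 0.8192
sin(325°) = -0.5736

e^(i*325°) = 0.8192 - 0.5736i


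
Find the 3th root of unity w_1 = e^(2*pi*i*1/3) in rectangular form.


Angle = 360*1/3 = 120°
a = cos(120°) = -0.5000
b = sin(120°) = 0.8660

-0.5000 + 0.8660i


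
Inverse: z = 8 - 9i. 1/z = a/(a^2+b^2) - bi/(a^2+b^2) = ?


|z|^2 = 64+81 = 145
1/z = (8 + 9i)/145

1/z = 0.0552 + 0.0621i


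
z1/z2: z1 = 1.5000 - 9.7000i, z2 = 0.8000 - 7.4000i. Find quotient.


Conjugate of z2 = 0.8000 + 7.4000i
Numerator: (1.5000 - 9.7000i)(0.8000 + 7.4000i) = 72.9800 + 3.3400i
Denominator: 0.8^2 + (-7.4)^2 = 55.4
Result = (72.9800 + 3.3400i)/55.4

1.3173 + 0.0603i


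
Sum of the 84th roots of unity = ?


The sum of all 84th roots of unity is 0.
Geometric series: (1 - w^84)/(1 - w) = (1-1)/(1-w) = 0 since w^84 = 1, w ≠ 1.
Alternatively: coefficient of z^83 in z^84 - 1 is 0.

0


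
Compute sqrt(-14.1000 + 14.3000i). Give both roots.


|z| = sqrt(198.81+204.49) = 20.0823
sqrt((|z|+a)/2) = sqrt((20.0823+(-14.1))/2) = sqrt(2.9912) = 1.7295
sqrt((|z|-a)/2) = sqrt((20.0823-(-14.1))/2) = sqrt(17.0912) = 4.1341

±(1.7295 + 4.1341i) i.e. 1.7295 + 4.1341i and -1.7295 - 4.1341i


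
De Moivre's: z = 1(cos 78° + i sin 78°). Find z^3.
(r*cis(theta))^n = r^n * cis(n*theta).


r^3 = 1^3 = 1
n*theta = 3*78° = 234° = 234° (mod 360)
a = 1*cos(234°) = -0.5878
b = 1*sin(234°) = -0.8090

1 cis(234°) = -0.5878 - 0.8090i


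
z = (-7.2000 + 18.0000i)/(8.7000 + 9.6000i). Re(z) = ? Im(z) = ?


Multiply by conjugate: (-7.2000 + 18.0000i)(8.7000 - 9.6000i) / (8.7^2 + 9.6^2)
Numerator real = -7.2*8.7 + 18*9.6 = 110.16
Numerator imag = 18*8.7 - (-7.2)*9.6 = 225.72
Denominator = 167.85
Re(z) = 110.16/167.85 = 0.6563
Im(z) = 225.72/167.85 = 1.3448

Re(z) = 0.6563, Im(z) = 1.3448


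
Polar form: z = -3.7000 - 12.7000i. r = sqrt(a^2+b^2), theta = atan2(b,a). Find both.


r = sqrt(13.69+161.29) = sqrt(174.98) = 13.2280
theta = atan2(-12.7, -3.7) = -106.2429 degrees

r = 13.2280, theta = -106.2429 degrees


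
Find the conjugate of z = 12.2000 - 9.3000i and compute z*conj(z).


z_bar = 12.2000 + 9.3000i
z*z_bar = 12.2^2 + (-9.3)^2 = 148.84 + 86.49 = 235.33

z_bar = 12.2000 + 9.3000i, z*z_bar = 235.33


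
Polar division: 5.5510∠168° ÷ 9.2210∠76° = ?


r = 5.5510 / 9.2210 = 0.6020
theta = 168° - 76° = 92° = 92° (mod 360)

0.6020 cis(92°)


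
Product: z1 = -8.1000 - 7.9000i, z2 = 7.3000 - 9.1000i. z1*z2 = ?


Real = -8.1*7.3 - (-7.9)*(-9.1) = -59.13 - 71.89 = -131.02
Imag = -8.1*(-9.1) + 7.3*(-7.9) = 73.71 - (57.67) = 16.04

-131.0200 + 16.0400i


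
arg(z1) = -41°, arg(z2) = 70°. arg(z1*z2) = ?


arg(z1*z2) = -41° + 70° = 29°
Normalized to (-180°, 180°]: 29°

29°


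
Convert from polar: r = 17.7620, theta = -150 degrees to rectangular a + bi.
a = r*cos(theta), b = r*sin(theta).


a = 17.7620*cos(-150°) = 17.7620*(-0.866025) = -15.3823
b = 17.7620*sin(-150°) = 17.7620*(-0.5) = -8.8810

-15.3823 - 8.8810i


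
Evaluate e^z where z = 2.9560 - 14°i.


e^2.9560 = 19.2209
cos(-14°) = 0.9703
sin(-14°) = -0.241922
Real = 19.2209*0.9703 = 18.6500
Imag = 19.2209*(-0.241922) = -4.6500

18.6500 - 4.6500i


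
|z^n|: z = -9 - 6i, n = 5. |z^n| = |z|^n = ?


|z| = sqrt(81+36) = sqrt(117) = 10.8167
|z^5| = |z|^5 = (sqrt(117))^5 = 117^2 * sqrt(117) = 13689*sqrt(117)

|z^5| = 13689*sqrt(117) ≈ 148069.1742


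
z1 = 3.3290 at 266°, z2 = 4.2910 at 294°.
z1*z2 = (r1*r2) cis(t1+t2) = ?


r = 3.3290 * 4.2910 = 14.2847
theta = 266° + 294° = 560° = 200° (mod 360)

14.2847 cis(200°)


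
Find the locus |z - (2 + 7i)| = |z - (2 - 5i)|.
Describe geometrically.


Equal distances means the locus is the perpendicular bisector of z1 and z2.
Midpoint = ((2+2)/2, (7+(-5))/2) = (2.0000, 1.0000)

Perpendicular bisector through (2.0000, 1.0000)


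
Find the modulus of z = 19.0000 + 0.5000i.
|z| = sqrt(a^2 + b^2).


|z| = sqrt(19^2 + 0.5^2) = sqrt(361 + 0.25) = sqrt(361.25) = 19.0066

|z| = 19.0066


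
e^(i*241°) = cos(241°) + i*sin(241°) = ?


cos(241°) = -0.4848
sin(241°) = -0.8746

e^(i*241°) = -0.4848 - 0.8746i


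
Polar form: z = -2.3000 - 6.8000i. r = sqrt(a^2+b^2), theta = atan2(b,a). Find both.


r = sqrt(5.29+46.24) = sqrt(51.53) = 7.1784
theta = atan2(-6.8, -2.3) = -108.6874 degrees

r = 7.1784, theta = -108.6874 degrees


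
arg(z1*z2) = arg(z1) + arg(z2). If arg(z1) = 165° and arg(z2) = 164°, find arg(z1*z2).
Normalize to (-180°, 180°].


arg(z1*z2) = 165° + 164° = 329°
Normalized to (-180°, 180°]: -31°

-31°


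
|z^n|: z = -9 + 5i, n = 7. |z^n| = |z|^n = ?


|z| = sqrt(81+25) = sqrt(106) = 10.2956
|z^7| = |z|^7 = (sqrt(106))^7 = 106^3 * sqrt(106) = 1191016*sqrt(106)

|z^7| = 1191016*sqrt(106) ≈ 12262260.2280


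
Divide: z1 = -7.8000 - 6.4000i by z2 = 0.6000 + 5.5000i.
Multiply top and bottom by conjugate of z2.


Conjugate of z2 = 0.6000 - 5.5000i
Numerator: (-7.8000 - 6.4000i)(0.6000 - 5.5000i) = -39.8800 + 39.0600i
Denominator: 0.6^2 + 5.5^2 = 30.61
Result = (-39.8800 + 39.0600i)/30.61

-1.3028 + 1.2761i


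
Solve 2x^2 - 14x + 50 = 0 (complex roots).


disc = (-14)^2 - 4*2*50 = 196 - 400 = -204
sqrt(|disc|) = sqrt(204) = 14.2829
Real part = 14/(2*2) = 3.5000
Imag part = 14.2829/(2*2) = 3.5707

3.5000 ± 3.5707i


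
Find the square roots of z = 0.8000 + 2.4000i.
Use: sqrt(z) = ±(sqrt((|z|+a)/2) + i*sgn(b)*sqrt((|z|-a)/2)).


|z| = sqrt(0.64+5.76) = 2.5298
sqrt((|z|+a)/2) = sqrt((2.5298+0.8)/2) = sqrt(1.6649) = 1.2903
sqrt((|z|-a)/2) = sqrt((2.5298-0.8)/2) = sqrt(0.8649) = 0.9300

±(1.2903 + 0.9300i) i.e. 1.2903 + 0.9300i and -1.2903 - 0.9300i


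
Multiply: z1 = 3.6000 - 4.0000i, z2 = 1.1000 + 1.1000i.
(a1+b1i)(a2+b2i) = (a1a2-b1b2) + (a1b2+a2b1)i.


Real = 3.6*1.1 - (-4)*1.1 = 3.96 - (-4.4) = 8.36
Imag = 3.6*1.1 + 1.1*(-4) = 3.96 - (4.4) = -0.44

8.3600 - 0.4400i


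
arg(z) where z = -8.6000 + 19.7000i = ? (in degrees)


Re = -8.6, Im = 19.7
arg = atan2(19.7, -8.6) = 113.5836 degrees

arg(z) = 113.5836 degrees


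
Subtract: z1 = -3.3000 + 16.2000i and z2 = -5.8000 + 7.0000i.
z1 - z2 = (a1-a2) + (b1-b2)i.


Real: -3.3 + 5.8 = 2.5
Imag: 16.2 - 7 = 9.2

2.5000 + 9.2000i


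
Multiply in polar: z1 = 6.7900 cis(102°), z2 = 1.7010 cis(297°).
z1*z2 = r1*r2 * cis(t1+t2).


r = 6.7900 * 1.7010 = 11.5498
theta = 102° + 297° = 399° = 39° (mod 360)

11.5498 cis(39°)


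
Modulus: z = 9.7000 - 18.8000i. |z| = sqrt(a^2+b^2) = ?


|z| = sqrt(9.7^2 + (-18.8)^2) = sqrt(94.09 + 353.44) = sqrt(447.53) = 21.1549

|z| = 21.1549


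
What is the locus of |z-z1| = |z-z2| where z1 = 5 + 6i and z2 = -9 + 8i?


Equal distances means the locus is the perpendicular bisector of z1 and z2.
Midpoint = ((5+(-9))/2, (6+8)/2) = (-2.0000, 7.0000)

Perpendicular bisector through (-2.0000, 7.0000)


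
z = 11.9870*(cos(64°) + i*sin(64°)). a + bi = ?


a = 11.9870*cos(64°) = 11.9870*0.438371 = 5.2548
b = 11.9870*sin(64°) = 11.9870*0.89879 = 10.7738

5.2548 + 10.7738i


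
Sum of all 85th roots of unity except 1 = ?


With w = e^(2*pi*i/85), all 85 of the 85th roots of unity w^0 = 1, w, ..., w^(84) sum to 0: 1 + w + ... + w^(84) = (1 - w^85)/(1 - w) = 0 since w^85 = 1, w ≠ 1.
Removing the root 1: w + w^2 + ... + w^(84) = 0 - 1 = -1

Sum = -1


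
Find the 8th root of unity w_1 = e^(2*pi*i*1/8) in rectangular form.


Angle = 360*1/8 = 45°
a = cos(45°) = 0.7071
b = sin(45°) = 0.7071

0.7071 + 0.7071i


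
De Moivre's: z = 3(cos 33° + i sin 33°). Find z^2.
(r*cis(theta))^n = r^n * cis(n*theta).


r^2 = 3^2 = 9
n*theta = 2*33° = 66° = 66° (mod 360)
a = 9*cos(66°) = 3.6606
b = 9*sin(66°) = 8.2219

9 cis(66°) = 3.6606 + 8.2219i


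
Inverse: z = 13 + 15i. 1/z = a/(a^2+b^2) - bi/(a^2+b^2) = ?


|z|^2 = 169+225 = 394
1/z = (13 - 15i)/394

1/z = 0.0330 - 0.0381i


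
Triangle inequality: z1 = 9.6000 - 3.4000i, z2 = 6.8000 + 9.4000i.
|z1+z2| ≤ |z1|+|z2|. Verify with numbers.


|z1| = sqrt(9.6^2 + (-3.4)^2) = sqrt(103.72) = 10.1843
|z2| = sqrt(6.8^2 + 9.4^2) = sqrt(134.6) = 11.6017
z1+z2 = 16.4000 + 6.0000i
|z1+z2| = sqrt(304.96) = 17.4631
|z1|+|z2| = 10.1843 + 11.6017 = 21.7860

|z1+z2| = 17.4631 ≤ |z1|+|z2| = 21.7860 (verified)


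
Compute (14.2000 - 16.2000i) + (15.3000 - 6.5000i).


Real: 14.2 + 15.3 = 29.5
Imag: -16.2 - 6.5 = -22.7

29.5000 - 22.7000i


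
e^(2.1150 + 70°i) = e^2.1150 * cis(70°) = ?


e^2.1150 = 8.2896
cos(70°) = 0.34202
sin(70°) = 0.9397
Real = 8.2896*0.34202 = 2.8352
Imag = 8.2896*0.9397 = 7.7897

2.8352 + 7.7897i


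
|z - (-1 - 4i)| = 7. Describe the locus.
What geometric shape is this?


|z - z0| = r is a circle with center z0 and radius r.
Center = (-1, -4), radius = 7

Circle with center (-1, -4) and radius 7


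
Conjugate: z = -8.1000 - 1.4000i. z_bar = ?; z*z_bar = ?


z_bar = -8.1000 + 1.4000i
z*z_bar = (-8.1)^2 + (-1.4)^2 = 65.61 + 1.96 = 67.57

z_bar = -8.1000 + 1.4000i, z*z_bar = 67.57


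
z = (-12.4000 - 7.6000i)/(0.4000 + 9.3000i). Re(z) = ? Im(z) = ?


Multiply by conjugate: (-12.4000 - 7.6000i)(0.4000 - 9.3000i) / (0.4^2 + 9.3^2)
Numerator real = -12.4*0.4 - (7.6)*9.3 = -75.64
Numerator imag = -7.6*0.4 - (-12.4)*9.3 = 112.28
Denominator = 86.65
Re(z) = -75.64/86.65 = -0.8729
Im(z) = 112.28/86.65 = 1.2958

Re(z) = -0.8729, Im(z) = 1.2958


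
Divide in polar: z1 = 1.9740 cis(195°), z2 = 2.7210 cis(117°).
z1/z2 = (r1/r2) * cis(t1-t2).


r = 1.9740 / 2.7210 = 0.7255
theta = 195° - 117° = 78° = 78° (mod 360)

0.7255 cis(78°)


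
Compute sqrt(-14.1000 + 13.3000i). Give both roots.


|z| = sqrt(198.81+176.89) = 19.3830
sqrt((|z|+a)/2) = sqrt((19.3830+(-14.1))/2) = sqrt(2.6415) = 1.6253
sqrt((|z|-a)/2) = sqrt((19.3830-(-14.1))/2) = sqrt(16.7415) = 4.0916

±(1.6253 + 4.0916i) i.e. 1.6253 + 4.0916i and -1.6253 - 4.0916i


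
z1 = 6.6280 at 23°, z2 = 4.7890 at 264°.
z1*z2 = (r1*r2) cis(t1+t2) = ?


r = 6.6280 * 4.7890 = 31.7415
theta = 23° + 264° = 287° = 287° (mod 360)

31.7415 cis(287°)


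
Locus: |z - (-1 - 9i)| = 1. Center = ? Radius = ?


|z - z0| = r is a circle with center z0 and radius r.
Center = (-1, -9), radius = 1

Circle with center (-1, -9) and radius 1


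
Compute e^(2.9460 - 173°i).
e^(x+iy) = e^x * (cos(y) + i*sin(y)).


e^2.9460 = 19.02968
cos(-173°) = -0.992546
sin(-173°) = -0.12187
Real = 19.02968*(-0.992546) = -18.8878
Imag = 19.02968*(-0.12187) = -2.3191

-18.8878 - 2.3191i


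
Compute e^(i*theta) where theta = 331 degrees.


cos(331°) = 0.8746
sin(331°) = -0.4848

e^(i*331°) = 0.8746 - 0.4848i


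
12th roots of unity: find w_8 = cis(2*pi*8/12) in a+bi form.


Angle = 360*8/12 = 240°
a = cos(240°) = -0.5000
b = sin(240°) = -0.8660

-0.5000 - 0.8660i


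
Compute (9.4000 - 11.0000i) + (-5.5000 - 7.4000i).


Real: 9.4 - 5.5 = 3.9
Imag: -11 - 7.4 = -18.4

3.9000 - 18.4000i


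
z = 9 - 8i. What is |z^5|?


|z| = sqrt(81+64) = sqrt(145) = 12.0416
|z^5| = |z|^5 = (sqrt(145))^5 = 145^2 * sqrt(145) = 21025*sqrt(145)

|z^5| = 21025*sqrt(145) ≈ 253174.5260


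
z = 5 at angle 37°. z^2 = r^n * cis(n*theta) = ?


r^2 = 5^2 = 25
n*theta = 2*37° = 74° = 74° (mod 360)
a = 25*cos(74°) = 6.8909
b = 25*sin(74°) = 24.0315

25 cis(74°) = 6.8909 + 24.0315i


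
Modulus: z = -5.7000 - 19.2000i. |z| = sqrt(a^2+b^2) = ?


|z| = sqrt((-5.7)^2 + (-19.2)^2) = sqrt(32.49 + 368.64) = sqrt(401.13) = 20.0282

|z| = 20.0282


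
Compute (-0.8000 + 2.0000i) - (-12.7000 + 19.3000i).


Real: -0.8 + 12.7 = 11.9
Imag: 2 - 19.3 = -17.3

11.9000 - 17.3000i


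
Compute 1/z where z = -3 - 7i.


|z|^2 = 9+49 = 58
1/z = (-3 + 7i)/58

1/z = -0.0517 + 0.1207i


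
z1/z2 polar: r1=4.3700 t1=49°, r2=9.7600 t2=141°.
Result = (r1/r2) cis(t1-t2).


r = 4.3700 / 9.7600 = 0.4477
theta = 49° - 141° = -92° = 268° (mod 360)

0.4477 cis(268°)


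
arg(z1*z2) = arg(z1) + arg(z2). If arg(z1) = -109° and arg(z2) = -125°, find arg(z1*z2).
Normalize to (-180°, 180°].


arg(z1*z2) = -109° - 125° = -234°
Normalized to (-180°, 180°]: 126°

126°


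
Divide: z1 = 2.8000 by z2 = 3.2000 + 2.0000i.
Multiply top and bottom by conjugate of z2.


Conjugate of z2 = 3.2000 - 2.0000i
Numerator: (2.8000)(3.2000 - 2.0000i) = 8.9600 - 5.6000i
Denominator: 3.2^2 + 2^2 = 14.24
Result = (8.9600 - 5.6000i)/14.24

0.6292 - 0.3933i


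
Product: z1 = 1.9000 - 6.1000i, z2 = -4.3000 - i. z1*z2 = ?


Real = 1.9*(-4.3) - (-6.1)*(-1) = -8.17 - 6.1 = -14.27
Imag = 1.9*(-1) - (4.3)*(-6.1) = -1.9 + 26.23 = 24.33

-14.2700 + 24.3300i


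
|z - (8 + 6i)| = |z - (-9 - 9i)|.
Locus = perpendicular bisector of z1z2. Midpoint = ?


Equal distances means the locus is the perpendicular bisector of z1 and z2.
Midpoint = ((8+(-9))/2, (6+(-9))/2) = (-0.5000, -1.5000)

Perpendicular bisector through (-0.5000, -1.5000)


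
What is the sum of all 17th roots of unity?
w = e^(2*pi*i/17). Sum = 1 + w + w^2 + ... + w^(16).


The sum of all 17th roots of unity is 0.
Geometric series: (1 - w^17)/(1 - w) = (1-1)/(1-w) = 0 since w^17 = 1, w ≠ 1.
Alternatively: coefficient of z^16 in z^17 - 1 is 0.

0


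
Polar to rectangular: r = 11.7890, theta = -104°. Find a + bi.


a = 11.7890*cos(-104°) = 11.7890*(-0.24192) = -2.8520
b = 11.7890*sin(-104°) = 11.7890*(-0.970296) = -11.4388

-2.8520 - 11.4388i


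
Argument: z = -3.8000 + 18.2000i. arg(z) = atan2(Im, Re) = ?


Re = -3.8, Im = 18.2
arg = atan2(18.2, -3.8) = 101.7934 degrees

arg(z) = 101.7934 degrees


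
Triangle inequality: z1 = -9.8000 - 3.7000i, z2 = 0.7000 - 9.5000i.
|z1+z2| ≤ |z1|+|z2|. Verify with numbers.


|z1| = sqrt((-9.8)^2 + (-3.7)^2) = sqrt(109.73) = 10.4752
|z2| = sqrt(0.7^2 + (-9.5)^2) = sqrt(90.74) = 9.5258
z1+z2 = -9.1000 - 13.2000i
|z1+z2| = sqrt(257.05) = 16.0328
|z1|+|z2| = 10.4752 + 9.5258 = 20.0010

|z1+z2| = 16.0328 ≤ |z1|+|z2| = 20.0010 (verified)


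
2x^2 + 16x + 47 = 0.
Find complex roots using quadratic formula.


disc = 16^2 - 4*2*47 = 256 - 376 = -120
sqrt(|disc|) = sqrt(120) = 10.9545
Real part = -16/(2*2) = -4.0000
Imag part = 10.9545/(2*2) = 2.7386

-4.0000 ± 2.7386i


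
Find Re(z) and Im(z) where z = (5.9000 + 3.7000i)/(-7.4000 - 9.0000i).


Multiply by conjugate: (5.9000 + 3.7000i)(-7.4000 + 9.0000i) / ((-7.4)^2 + (-9)^2)
Numerator real = 5.9*(-7.4) + 3.7*(-9) = -76.96
Numerator imag = 3.7*(-7.4) - 5.9*(-9) = 25.72
Denominator = 135.76
Re(z) = -76.96/135.76 = -0.5669
Im(z) = 25.72/135.76 = 0.1895

Re(z) = -0.5669, Im(z) = 0.1895


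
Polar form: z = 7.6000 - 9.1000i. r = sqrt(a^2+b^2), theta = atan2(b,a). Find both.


r = sqrt(57.76+82.81) = sqrt(140.57) = 11.8562
theta = atan2(-9.1, 7.6) = -50.1326 degrees

r = 11.8562, theta = -50.1326 degrees


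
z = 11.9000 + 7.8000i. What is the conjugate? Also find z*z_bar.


z_bar = 11.9000 - 7.8000i
z*z_bar = 11.9^2 + 7.8^2 = 141.61 + 60.84 = 202.45

z_bar = 11.9000 - 7.8000i, z*z_bar = 202.45


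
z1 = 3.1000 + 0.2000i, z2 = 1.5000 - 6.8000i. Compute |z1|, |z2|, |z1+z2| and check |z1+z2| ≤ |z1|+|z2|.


|z1| = sqrt(3.1^2 + 0.2^2) = sqrt(9.65) = 3.1064
|z2| = sqrt(1.5^2 + (-6.8)^2) = sqrt(48.49) = 6.9635
z1+z2 = 4.6000 - 6.6000i
|z1+z2| = sqrt(64.72) = 8.0449
|z1|+|z2| = 3.1064 + 6.9635 = 10.0699

|z1+z2| = 8.0449 ≤ |z1|+|z2| = 10.0699 (verified)


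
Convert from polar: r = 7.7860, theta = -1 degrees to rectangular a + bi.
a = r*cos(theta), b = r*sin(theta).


a = 7.7860*cos(-1°) = 7.7860*0.99985 = 7.7848
b = 7.7860*sin(-1°) = 7.7860*(-0.01745) = -0.1359

7.7848 - 0.1359i


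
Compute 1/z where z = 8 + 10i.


|z|^2 = 64+100 = 164
1/z = (8 - 10i)/164

1/z = 0.0488 - 0.0610i


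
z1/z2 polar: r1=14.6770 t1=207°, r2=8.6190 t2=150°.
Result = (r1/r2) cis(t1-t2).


r = 14.6770 / 8.6190 = 1.7029
theta = 207° - 150° = 57° = 57° (mod 360)

1.7029 cis(57°)


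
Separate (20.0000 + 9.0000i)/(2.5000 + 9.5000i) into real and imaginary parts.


Multiply by conjugate: (20.0000 + 9.0000i)(2.5000 - 9.5000i) / (2.5^2 + 9.5^2)
Numerator real = 20*2.5 + 9*9.5 = 135.5
Numerator imag = 9*2.5 - 20*9.5 = -167.5
Denominator = 96.5
Re(z) = 135.5/96.5 = 1.4041
Im(z) = -167.5/96.5 = -1.7358

Re(z) = 1.4041, Im(z) = -1.7358


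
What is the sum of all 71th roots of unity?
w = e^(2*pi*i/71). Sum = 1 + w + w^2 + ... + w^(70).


The sum of all 71th roots of unity is 0.
Geometric series: (1 - w^71)/(1 - w) = (1-1)/(1-w) = 0 since w^71 = 1, w ≠ 1.
Alternatively: coefficient of z^70 in z^71 - 1 is 0.

0


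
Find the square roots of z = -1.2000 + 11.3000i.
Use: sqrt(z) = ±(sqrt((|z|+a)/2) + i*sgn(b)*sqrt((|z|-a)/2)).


|z| = sqrt(1.44+127.69) = 11.3635
sqrt((|z|+a)/2) = sqrt((11.3635+(-1.2))/2) = sqrt(5.0818) = 2.2543
sqrt((|z|-a)/2) = sqrt((11.3635-(-1.2))/2) = sqrt(6.2818) = 2.5063

±(2.2543 + 2.5063i) i.e. 2.2543 + 2.5063i and -2.2543 - 2.5063i


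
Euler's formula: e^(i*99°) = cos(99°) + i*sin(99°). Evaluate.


cos(99°) = -0.1564
sin(99°) = 0.9877

e^(i*99°) = -0.1564 + 0.9877i


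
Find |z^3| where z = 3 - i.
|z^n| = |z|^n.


|z| = sqrt(9+1) = sqrt(10) = 3.1623
|z^3| = |z|^3 = (sqrt(10))^3 = 10*sqrt(10)

|z^3| = 10*sqrt(10) ≈ 31.6228


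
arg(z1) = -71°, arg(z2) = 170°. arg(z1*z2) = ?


arg(z1*z2) = -71° + 170° = 99°
Normalized to (-180°, 180°]: 99°

99°


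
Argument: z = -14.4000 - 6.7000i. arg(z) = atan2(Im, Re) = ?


Re = -14.4, Im = -6.7
arg = atan2(-6.7, -14.4) = -155.0485 degrees

arg(z) = -155.0485 degrees


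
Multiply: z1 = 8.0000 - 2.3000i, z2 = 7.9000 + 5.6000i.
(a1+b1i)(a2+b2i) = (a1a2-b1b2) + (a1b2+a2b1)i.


Real = 8*7.9 - (-2.3)*5.6 = 63.2 - (-12.88) = 76.08
Imag = 8*5.6 + 7.9*(-2.3) = 44.8 - (18.17) = 26.63

76.0800 + 26.6300i


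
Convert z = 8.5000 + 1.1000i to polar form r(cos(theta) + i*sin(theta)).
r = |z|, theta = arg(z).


r = sqrt(72.25+1.21) = sqrt(73.46) = 8.5709
theta = atan2(1.1, 8.5) = 7.3738 degrees

r = 8.5709, theta = 7.3738 degrees


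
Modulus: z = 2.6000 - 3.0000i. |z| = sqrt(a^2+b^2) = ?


|z| = sqrt(2.6^2 + (-3)^2) = sqrt(6.76 + 9) = sqrt(15.76) = 3.9699

|z| = 3.9699


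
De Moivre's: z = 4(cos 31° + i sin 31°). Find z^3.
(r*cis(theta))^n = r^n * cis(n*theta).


r^3 = 4^3 = 64
n*theta = 3*31° = 93° = 93° (mod 360)
a = 64*cos(93°) = -3.3495
b = 64*sin(93°) = 63.9123

64 cis(93°) = -3.3495 + 63.9123i


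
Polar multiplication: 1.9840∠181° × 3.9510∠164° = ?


r = 1.9840 * 3.9510 = 7.8388
theta = 181° + 164° = 345° = 345° (mod 360)

7.8388 cis(345°)


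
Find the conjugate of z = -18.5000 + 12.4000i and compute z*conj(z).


z_bar = -18.5000 - 12.4000i
z*z_bar = (-18.5)^2 + 12.4^2 = 342.25 + 153.76 = 496.01

z_bar = -18.5000 - 12.4000i, z*z_bar = 496.01


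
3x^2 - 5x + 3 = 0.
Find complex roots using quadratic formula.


disc = (-5)^2 - 4*3*3 = 25 - 36 = -11
sqrt(|disc|) = sqrt(11) = 3.3166
Real part = 5/(2*3) = 0.8333
Imag part = 3.3166/(2*3) = 0.5528

0.8333 ± 0.5528i


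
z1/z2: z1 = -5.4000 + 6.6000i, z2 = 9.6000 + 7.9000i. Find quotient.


Conjugate of z2 = 9.6000 - 7.9000i
Numerator: (-5.4000 + 6.6000i)(9.6000 - 7.9000i) = 0.3000 + 106.0200i
Denominator: 9.6^2 + 7.9^2 = 154.57
Result = (0.3000 + 106.0200i)/154.57

0.0019 + 0.6859i


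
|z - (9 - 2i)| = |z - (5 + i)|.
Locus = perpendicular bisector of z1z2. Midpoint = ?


Equal distances means the locus is the perpendicular bisector of z1 and z2.
Midpoint = ((9+5)/2, (-2+1)/2) = (7.0000, -0.5000)

Perpendicular bisector through (7.0000, -0.5000)


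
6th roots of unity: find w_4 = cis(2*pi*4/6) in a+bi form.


Angle = 360*4/6 = 240°
a = cos(240°) = -0.5000
b = sin(240°) = -0.8660

-0.5000 - 0.8660i


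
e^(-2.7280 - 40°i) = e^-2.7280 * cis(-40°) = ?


e^-2.7280 = 0.06535
cos(-40°) = 0.766
sin(-40°) = -0.6428
Real = 0.06535*0.766 = 0.0501
Imag = 0.06535*(-0.6428) = -0.0420

0.0501 - 0.0420i


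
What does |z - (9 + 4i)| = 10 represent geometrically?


|z - z0| = r is a circle with center z0 and radius r.
Center = (9, 4), radius = 10

Circle with center (9, 4) and radius 10


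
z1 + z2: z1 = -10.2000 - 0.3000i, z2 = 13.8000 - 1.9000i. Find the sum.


Real: -10.2 + 13.8 = 3.6
Imag: -0.3 - 1.9 = -2.2

3.6000 - 2.2000i


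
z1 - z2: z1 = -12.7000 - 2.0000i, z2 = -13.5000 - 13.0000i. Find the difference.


Real: -12.7 + 13.5 = 0.8
Imag: -2 + 13 = 11

0.8000 + 11.0000i


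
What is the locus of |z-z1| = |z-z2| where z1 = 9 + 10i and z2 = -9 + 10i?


Equal distances means the locus is the perpendicular bisector of z1 and z2.
Midpoint = ((9+(-9))/2, (10+10)/2) = (0, 10.0000)

Perpendicular bisector through (0, 10.0000)


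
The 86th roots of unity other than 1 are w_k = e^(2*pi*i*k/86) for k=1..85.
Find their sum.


With w = e^(2*pi*i/86), all 86 of the 86th roots of unity w^0 = 1, w, ..., w^(85) sum to 0: 1 + w + ... + w^(85) = (1 - w^86)/(1 - w) = 0 since w^86 = 1, w ≠ 1.
Removing the root 1: w + w^2 + ... + w^(85) = 0 - 1 = -1

Sum = -1


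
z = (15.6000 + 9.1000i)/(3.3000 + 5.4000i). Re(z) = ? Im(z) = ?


Multiply by conjugate: (15.6000 + 9.1000i)(3.3000 - 5.4000i) / (3.3^2 + 5.4^2)
Numerator real = 15.6*3.3 + 9.1*5.4 = 100.62
Numerator imag = 9.1*3.3 - 15.6*5.4 = -54.21
Denominator = 40.05
Re(z) = 100.62/40.05 = 2.5124
Im(z) = -54.21/40.05 = -1.3536

Re(z) = 2.5124, Im(z) = -1.3536


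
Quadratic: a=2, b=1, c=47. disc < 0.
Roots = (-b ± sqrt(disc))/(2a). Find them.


disc = 1^2 - 4*2*47 = 1 - 376 = -375
sqrt(|disc|) = sqrt(375) = 19.3649
Real part = -1/(2*2) = -0.2500
Imag part = 19.3649/(2*2) = 4.8412

-0.2500 ± 4.8412i


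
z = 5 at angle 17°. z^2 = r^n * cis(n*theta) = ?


r^2 = 5^2 = 25
n*theta = 2*17° = 34° = 34° (mod 360)
a = 25*cos(34°) = 20.7259
b = 25*sin(34°) = 13.9798

25 cis(34°) = 20.7259 + 13.9798i


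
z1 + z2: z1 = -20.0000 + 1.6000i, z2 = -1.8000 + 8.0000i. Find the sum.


Real: -20 - 1.8 = -21.8
Imag: 1.6 + 8 = 9.6

-21.8000 + 9.6000i


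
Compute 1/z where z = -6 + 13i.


|z|^2 = 36+169 = 205
1/z = (-6 - 13i)/205

1/z = -0.0293 - 0.0634i


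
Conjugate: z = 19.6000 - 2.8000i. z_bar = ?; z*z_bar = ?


z_bar = 19.6000 + 2.8000i
z*z_bar = 19.6^2 + (-2.8)^2 = 384.16 + 7.84 = 392

z_bar = 19.6000 + 2.8000i, z*z_bar = 392


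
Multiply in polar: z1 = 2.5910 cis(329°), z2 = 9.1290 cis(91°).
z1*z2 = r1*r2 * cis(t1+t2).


r = 2.5910 * 9.1290 = 23.6532
theta = 329° + 91° = 420° = 60° (mod 360)

23.6532 cis(60°)


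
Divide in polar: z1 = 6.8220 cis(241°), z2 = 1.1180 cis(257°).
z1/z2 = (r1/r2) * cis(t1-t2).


r = 6.8220 / 1.1180 = 6.1020
theta = 241° - 257° = -16° = 344° (mod 360)

6.1020 cis(344°)


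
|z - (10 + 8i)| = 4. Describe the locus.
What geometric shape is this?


|z - z0| = r is a circle with center z0 and radius r.
Center = (10, 8), radius = 4

Circle with center (10, 8) and radius 4


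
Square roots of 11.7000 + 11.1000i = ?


|z| = sqrt(136.89+123.21) = 16.1276
sqrt((|z|+a)/2) = sqrt((16.1276+11.7)/2) = sqrt(13.9138) = 3.7301
sqrt((|z|-a)/2) = sqrt((16.1276-11.7)/2) = sqrt(2.2138) = 1.4879

±(3.7301 + 1.4879i) i.e. 3.7301 + 1.4879i and -3.7301 - 1.4879i


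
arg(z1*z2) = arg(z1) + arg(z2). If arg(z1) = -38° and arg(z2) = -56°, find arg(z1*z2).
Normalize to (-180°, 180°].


arg(z1*z2) = -38° - 56° = -94°
Normalized to (-180°, 180°]: -94°

-94°


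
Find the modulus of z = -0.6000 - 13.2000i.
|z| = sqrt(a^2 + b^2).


|z| = sqrt((-0.6)^2 + (-13.2)^2) = sqrt(0.36 + 174.24) = sqrt(174.6) = 13.2136

|z| = 13.2136


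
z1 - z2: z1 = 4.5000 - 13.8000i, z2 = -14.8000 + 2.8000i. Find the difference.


Real: 4.5 + 14.8 = 19.3
Imag: -13.8 - 2.8 = -16.6

19.3000 - 16.6000i


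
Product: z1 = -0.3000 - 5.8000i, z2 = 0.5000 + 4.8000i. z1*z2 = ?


Real = -0.3*0.5 - (-5.8)*4.8 = -0.15 - (-27.84) = 27.69
Imag = -0.3*4.8 + 0.5*(-5.8) = -1.44 - (2.9) = -4.34

27.6900 - 4.3400i


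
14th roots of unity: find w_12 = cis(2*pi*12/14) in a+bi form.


Angle = 360*12/14 = 308.5714°
a = cos(308.5714°) = 0.6235
b = sin(308.5714°) = -0.7818

0.6235 - 0.7818i


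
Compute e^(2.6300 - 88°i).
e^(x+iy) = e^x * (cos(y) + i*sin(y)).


e^2.6300 = 13.8738
cos(-88°) = 0.0349
sin(-88°) = -0.99939
Real = 13.8738*0.0349 = 0.4842
Imag = 13.8738*(-0.99939) = -13.8653

0.4842 - 13.8653i
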